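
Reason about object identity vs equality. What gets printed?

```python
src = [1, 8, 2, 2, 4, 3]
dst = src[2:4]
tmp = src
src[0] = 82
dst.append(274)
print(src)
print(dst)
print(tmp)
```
[82, 8, 2, 2, 4, 3]
[2, 2, 274]
[82, 8, 2, 2, 4, 3]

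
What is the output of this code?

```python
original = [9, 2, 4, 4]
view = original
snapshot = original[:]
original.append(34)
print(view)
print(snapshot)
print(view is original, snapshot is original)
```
[9, 2, 4, 4, 34]
[9, 2, 4, 4]
True False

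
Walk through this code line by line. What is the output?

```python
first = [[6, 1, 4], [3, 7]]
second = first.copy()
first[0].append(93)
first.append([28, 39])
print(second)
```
[[6, 1, 4, 93], [3, 7]]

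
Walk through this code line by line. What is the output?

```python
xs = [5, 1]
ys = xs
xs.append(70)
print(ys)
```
[5, 1, 70]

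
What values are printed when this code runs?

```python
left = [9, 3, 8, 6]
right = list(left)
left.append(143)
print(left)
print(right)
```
[9, 3, 8, 6, 143]
[9, 3, 8, 6]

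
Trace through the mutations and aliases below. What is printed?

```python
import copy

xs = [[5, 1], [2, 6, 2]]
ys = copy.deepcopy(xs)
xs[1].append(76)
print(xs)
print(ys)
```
[[5, 1], [2, 6, 2, 76]]
[[5, 1], [2, 6, 2]]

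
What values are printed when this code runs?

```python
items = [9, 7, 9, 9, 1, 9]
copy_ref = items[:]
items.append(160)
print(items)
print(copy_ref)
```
[9, 7, 9, 9, 1, 9, 160]
[9, 7, 9, 9, 1, 9]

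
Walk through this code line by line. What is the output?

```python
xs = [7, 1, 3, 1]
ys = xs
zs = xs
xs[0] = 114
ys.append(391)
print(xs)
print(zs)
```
[114, 1, 3, 1, 391]
[114, 1, 3, 1, 391]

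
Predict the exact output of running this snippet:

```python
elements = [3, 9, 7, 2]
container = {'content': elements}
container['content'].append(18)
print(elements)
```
[3, 9, 7, 2, 18]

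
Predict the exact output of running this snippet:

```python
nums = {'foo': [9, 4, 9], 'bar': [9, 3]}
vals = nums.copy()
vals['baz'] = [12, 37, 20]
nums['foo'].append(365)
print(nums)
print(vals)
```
{'foo': [9, 4, 9, 365], 'bar': [9, 3]}
{'foo': [9, 4, 9, 365], 'bar': [9, 3], 'baz': [12, 37, 20]}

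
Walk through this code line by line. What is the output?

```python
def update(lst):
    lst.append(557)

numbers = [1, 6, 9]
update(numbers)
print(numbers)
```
[1, 6, 9, 557]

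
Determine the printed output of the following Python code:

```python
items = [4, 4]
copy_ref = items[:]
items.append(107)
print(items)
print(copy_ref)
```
[4, 4, 107]
[4, 4]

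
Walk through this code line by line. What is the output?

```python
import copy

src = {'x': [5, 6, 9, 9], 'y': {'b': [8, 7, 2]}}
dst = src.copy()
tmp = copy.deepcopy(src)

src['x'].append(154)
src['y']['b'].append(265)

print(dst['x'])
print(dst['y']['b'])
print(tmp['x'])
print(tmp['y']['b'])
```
[5, 6, 9, 9, 154]
[8, 7, 2, 265]
[5, 6, 9, 9]
[8, 7, 2]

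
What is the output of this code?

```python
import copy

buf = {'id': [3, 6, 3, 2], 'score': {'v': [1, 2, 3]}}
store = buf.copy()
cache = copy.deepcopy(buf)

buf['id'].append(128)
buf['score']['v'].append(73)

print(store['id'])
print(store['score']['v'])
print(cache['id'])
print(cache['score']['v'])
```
[3, 6, 3, 2, 128]
[1, 2, 3, 73]
[3, 6, 3, 2]
[1, 2, 3]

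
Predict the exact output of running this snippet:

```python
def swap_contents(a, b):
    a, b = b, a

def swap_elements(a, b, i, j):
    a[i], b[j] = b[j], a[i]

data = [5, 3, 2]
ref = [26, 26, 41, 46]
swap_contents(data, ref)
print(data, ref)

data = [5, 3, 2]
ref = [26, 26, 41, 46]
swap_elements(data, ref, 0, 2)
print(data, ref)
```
[5, 3, 2] [26, 26, 41, 46]
[41, 3, 2] [26, 26, 5, 46]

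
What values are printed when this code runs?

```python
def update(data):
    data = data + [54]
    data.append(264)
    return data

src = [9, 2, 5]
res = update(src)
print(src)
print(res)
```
[9, 2, 5]
[9, 2, 5, 54, 264]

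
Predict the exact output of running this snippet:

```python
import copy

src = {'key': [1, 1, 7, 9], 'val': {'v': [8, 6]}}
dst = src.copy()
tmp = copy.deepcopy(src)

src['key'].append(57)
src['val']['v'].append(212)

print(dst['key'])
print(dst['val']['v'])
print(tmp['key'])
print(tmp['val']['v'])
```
[1, 1, 7, 9, 57]
[8, 6, 212]
[1, 1, 7, 9]
[8, 6]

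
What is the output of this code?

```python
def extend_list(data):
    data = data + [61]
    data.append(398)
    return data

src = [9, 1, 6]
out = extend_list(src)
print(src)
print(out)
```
[9, 1, 6]
[9, 1, 6, 61, 398]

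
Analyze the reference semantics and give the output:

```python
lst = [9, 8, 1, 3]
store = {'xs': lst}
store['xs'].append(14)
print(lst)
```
[9, 8, 1, 3, 14]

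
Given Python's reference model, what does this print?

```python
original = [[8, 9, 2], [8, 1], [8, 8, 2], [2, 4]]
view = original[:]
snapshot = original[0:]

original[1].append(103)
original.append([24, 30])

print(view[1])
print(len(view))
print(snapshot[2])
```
[8, 1, 103]
4
[8, 8, 2]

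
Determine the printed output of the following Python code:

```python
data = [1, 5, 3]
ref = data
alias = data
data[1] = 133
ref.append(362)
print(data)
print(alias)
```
[1, 133, 3, 362]
[1, 133, 3, 362]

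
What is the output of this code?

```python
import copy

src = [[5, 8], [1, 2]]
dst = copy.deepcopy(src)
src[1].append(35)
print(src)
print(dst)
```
[[5, 8], [1, 2, 35]]
[[5, 8], [1, 2]]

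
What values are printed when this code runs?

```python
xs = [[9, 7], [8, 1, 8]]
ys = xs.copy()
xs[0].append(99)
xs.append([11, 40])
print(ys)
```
[[9, 7, 99], [8, 1, 8]]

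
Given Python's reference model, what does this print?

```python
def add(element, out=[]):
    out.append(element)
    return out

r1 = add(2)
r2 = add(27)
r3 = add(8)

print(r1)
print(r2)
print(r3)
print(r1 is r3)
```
[2, 27, 8]
[2, 27, 8]
[2, 27, 8]
True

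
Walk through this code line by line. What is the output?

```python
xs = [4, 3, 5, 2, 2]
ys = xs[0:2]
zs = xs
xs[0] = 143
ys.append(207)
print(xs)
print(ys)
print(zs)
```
[143, 3, 5, 2, 2]
[4, 3, 207]
[143, 3, 5, 2, 2]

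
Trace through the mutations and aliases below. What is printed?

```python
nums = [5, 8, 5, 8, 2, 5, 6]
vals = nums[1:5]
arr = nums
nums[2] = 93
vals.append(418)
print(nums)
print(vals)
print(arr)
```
[5, 8, 93, 8, 2, 5, 6]
[8, 5, 8, 2, 418]
[5, 8, 93, 8, 2, 5, 6]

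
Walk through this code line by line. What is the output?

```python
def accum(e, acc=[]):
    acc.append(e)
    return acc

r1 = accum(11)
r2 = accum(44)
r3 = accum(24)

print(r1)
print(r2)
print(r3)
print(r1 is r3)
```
[11, 44, 24]
[11, 44, 24]
[11, 44, 24]
True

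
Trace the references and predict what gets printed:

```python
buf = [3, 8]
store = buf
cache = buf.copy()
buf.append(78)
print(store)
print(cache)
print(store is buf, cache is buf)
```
[3, 8, 78]
[3, 8]
True False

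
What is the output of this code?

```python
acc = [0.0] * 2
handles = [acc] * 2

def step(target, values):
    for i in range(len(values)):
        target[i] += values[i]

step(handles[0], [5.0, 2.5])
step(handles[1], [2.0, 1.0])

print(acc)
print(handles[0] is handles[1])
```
[7.0, 3.5]
True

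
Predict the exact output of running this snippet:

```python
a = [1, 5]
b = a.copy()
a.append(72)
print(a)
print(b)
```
[1, 5, 72]
[1, 5]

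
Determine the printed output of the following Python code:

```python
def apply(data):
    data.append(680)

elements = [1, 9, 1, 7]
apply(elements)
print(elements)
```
[1, 9, 1, 7, 680]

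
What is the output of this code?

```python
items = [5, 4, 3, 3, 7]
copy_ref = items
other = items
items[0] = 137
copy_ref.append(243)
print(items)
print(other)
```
[137, 4, 3, 3, 7, 243]
[137, 4, 3, 3, 7, 243]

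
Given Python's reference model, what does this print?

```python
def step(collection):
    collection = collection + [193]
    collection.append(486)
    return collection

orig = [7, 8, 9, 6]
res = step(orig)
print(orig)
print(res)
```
[7, 8, 9, 6]
[7, 8, 9, 6, 193, 486]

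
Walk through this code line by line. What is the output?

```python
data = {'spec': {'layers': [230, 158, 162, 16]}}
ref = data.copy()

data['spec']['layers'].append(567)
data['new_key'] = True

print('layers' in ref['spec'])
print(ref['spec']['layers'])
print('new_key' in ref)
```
True
[230, 158, 162, 16, 567]
False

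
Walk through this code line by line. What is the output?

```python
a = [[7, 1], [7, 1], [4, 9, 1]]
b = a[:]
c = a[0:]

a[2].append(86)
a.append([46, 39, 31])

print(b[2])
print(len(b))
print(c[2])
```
[4, 9, 1, 86]
3
[4, 9, 1, 86]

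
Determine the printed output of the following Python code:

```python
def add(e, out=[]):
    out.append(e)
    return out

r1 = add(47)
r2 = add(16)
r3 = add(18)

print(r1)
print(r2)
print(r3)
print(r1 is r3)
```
[47, 16, 18]
[47, 16, 18]
[47, 16, 18]
True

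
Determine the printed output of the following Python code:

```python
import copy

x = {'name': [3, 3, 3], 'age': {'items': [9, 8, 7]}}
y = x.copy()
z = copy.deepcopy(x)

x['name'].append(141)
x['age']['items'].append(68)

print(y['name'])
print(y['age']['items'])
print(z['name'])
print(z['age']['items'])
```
[3, 3, 3, 141]
[9, 8, 7, 68]
[3, 3, 3]
[9, 8, 7]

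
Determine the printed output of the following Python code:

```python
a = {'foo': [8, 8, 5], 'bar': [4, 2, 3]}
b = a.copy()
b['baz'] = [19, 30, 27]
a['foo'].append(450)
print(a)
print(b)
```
{'foo': [8, 8, 5, 450], 'bar': [4, 2, 3]}
{'foo': [8, 8, 5, 450], 'bar': [4, 2, 3], 'baz': [19, 30, 27]}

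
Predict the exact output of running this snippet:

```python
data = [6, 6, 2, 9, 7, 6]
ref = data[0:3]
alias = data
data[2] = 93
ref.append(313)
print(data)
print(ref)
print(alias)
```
[6, 6, 93, 9, 7, 6]
[6, 6, 2, 313]
[6, 6, 93, 9, 7, 6]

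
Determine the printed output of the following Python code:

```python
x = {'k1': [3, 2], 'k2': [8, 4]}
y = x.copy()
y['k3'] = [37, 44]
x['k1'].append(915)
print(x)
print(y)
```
{'k1': [3, 2, 915], 'k2': [8, 4]}
{'k1': [3, 2, 915], 'k2': [8, 4], 'k3': [37, 44]}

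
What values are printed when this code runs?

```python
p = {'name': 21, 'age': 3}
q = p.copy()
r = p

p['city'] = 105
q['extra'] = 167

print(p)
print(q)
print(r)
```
{'name': 21, 'age': 3, 'city': 105}
{'name': 21, 'age': 3, 'extra': 167}
{'name': 21, 'age': 3, 'city': 105}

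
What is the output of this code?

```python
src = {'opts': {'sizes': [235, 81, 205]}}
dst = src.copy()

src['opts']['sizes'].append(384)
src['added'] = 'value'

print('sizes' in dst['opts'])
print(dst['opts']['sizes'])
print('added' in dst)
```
True
[235, 81, 205, 384]
False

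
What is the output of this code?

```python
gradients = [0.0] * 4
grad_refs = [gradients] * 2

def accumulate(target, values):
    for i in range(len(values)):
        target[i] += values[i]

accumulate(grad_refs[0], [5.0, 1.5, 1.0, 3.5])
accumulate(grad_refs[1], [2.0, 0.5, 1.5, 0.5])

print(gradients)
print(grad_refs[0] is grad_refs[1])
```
[7.0, 2.0, 2.5, 4.0]
True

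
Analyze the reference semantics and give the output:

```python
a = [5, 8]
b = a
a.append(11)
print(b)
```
[5, 8, 11]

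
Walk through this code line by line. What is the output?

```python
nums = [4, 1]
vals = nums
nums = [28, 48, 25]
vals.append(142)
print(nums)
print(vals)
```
[28, 48, 25]
[4, 1, 142]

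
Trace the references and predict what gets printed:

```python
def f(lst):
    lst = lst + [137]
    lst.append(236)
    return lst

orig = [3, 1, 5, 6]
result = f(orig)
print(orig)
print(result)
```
[3, 1, 5, 6]
[3, 1, 5, 6, 137, 236]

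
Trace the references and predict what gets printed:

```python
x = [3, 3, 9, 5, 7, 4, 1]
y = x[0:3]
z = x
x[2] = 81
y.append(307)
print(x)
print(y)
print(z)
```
[3, 3, 81, 5, 7, 4, 1]
[3, 3, 9, 307]
[3, 3, 81, 5, 7, 4, 1]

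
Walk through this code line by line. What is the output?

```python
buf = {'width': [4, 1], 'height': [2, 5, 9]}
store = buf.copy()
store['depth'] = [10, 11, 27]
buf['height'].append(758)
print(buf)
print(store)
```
{'width': [4, 1], 'height': [2, 5, 9, 758]}
{'width': [4, 1], 'height': [2, 5, 9, 758], 'depth': [10, 11, 27]}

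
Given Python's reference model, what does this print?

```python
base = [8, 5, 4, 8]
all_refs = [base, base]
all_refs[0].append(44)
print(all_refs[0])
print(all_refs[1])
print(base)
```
[8, 5, 4, 8, 44]
[8, 5, 4, 8, 44]
[8, 5, 4, 8, 44]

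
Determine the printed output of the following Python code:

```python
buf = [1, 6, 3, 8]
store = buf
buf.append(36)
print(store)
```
[1, 6, 3, 8, 36]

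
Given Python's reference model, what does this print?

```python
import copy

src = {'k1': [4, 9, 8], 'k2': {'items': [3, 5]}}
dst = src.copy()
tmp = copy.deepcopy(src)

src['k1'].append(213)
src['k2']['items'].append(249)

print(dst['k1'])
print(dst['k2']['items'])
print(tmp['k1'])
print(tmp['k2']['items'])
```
[4, 9, 8, 213]
[3, 5, 249]
[4, 9, 8]
[3, 5]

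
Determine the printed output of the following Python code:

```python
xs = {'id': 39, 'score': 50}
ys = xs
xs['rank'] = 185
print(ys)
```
{'id': 39, 'score': 50, 'rank': 185}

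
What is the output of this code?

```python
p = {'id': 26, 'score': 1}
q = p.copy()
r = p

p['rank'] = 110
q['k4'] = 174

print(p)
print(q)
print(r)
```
{'id': 26, 'score': 1, 'rank': 110}
{'id': 26, 'score': 1, 'k4': 174}
{'id': 26, 'score': 1, 'rank': 110}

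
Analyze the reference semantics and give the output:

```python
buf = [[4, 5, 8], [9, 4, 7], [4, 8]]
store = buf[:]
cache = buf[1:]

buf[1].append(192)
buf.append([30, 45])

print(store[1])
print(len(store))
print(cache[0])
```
[9, 4, 7, 192]
3
[9, 4, 7, 192]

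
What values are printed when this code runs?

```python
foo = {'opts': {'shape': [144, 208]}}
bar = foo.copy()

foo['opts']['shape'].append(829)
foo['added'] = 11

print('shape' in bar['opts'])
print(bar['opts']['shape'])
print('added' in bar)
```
True
[144, 208, 829]
False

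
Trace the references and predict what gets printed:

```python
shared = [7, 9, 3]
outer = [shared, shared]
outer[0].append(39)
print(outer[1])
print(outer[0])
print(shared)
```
[7, 9, 3, 39]
[7, 9, 3, 39]
[7, 9, 3, 39]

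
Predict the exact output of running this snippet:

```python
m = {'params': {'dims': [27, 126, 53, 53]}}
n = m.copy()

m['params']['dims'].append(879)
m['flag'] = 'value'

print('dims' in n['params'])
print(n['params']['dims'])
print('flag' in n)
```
True
[27, 126, 53, 53, 879]
False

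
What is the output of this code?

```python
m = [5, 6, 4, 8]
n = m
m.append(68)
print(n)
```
[5, 6, 4, 8, 68]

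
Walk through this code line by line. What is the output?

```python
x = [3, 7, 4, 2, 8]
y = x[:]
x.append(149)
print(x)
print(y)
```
[3, 7, 4, 2, 8, 149]
[3, 7, 4, 2, 8]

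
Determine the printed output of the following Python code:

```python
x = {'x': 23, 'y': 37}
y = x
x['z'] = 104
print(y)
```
{'x': 23, 'y': 37, 'z': 104}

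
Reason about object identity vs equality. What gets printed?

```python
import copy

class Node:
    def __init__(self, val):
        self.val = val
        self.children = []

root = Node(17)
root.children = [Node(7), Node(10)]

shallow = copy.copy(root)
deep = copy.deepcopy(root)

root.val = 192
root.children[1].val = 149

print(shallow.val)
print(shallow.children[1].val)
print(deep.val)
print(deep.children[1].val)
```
17
149
17
10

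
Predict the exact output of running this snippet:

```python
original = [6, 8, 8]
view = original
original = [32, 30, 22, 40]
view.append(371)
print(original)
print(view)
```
[32, 30, 22, 40]
[6, 8, 8, 371]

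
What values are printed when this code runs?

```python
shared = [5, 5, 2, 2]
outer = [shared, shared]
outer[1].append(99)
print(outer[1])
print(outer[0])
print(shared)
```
[5, 5, 2, 2, 99]
[5, 5, 2, 2, 99]
[5, 5, 2, 2, 99]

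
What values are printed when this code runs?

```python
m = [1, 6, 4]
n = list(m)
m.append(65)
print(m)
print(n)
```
[1, 6, 4, 65]
[1, 6, 4]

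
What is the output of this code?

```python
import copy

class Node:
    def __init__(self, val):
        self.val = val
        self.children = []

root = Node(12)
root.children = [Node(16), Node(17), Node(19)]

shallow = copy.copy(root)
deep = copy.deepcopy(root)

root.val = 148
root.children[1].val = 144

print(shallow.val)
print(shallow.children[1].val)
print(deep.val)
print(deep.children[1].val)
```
12
144
12
17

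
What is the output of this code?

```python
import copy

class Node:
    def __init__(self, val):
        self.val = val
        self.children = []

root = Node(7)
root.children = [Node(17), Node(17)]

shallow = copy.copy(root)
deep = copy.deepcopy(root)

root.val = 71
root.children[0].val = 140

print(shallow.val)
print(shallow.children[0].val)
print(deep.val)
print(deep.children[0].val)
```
7
140
7
17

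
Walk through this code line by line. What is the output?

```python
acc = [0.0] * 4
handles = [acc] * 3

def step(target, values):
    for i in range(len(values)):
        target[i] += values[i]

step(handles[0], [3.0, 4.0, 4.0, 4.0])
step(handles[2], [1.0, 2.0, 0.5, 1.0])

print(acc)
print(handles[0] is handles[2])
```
[4.0, 6.0, 4.5, 5.0]
True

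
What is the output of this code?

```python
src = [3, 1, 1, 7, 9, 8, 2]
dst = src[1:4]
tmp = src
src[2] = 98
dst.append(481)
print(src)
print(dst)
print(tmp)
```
[3, 1, 98, 7, 9, 8, 2]
[1, 1, 7, 481]
[3, 1, 98, 7, 9, 8, 2]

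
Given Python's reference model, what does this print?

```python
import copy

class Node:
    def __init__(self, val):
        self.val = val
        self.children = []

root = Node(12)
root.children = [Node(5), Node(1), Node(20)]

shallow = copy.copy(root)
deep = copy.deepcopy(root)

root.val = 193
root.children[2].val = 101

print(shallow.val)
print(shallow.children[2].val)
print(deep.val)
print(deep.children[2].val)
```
12
101
12
20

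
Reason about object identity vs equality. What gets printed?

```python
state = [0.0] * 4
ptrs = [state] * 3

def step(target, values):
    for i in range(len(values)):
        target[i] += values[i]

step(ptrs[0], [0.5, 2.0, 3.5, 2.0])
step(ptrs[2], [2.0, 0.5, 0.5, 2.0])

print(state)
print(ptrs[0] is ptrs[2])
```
[2.5, 2.5, 4.0, 4.0]
True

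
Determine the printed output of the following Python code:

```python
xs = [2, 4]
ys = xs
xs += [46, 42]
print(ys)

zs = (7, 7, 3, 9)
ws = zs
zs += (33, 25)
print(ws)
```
[2, 4, 46, 42]
(7, 7, 3, 9)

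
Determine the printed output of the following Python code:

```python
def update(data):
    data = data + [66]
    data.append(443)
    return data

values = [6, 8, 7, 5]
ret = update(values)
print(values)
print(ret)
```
[6, 8, 7, 5]
[6, 8, 7, 5, 66, 443]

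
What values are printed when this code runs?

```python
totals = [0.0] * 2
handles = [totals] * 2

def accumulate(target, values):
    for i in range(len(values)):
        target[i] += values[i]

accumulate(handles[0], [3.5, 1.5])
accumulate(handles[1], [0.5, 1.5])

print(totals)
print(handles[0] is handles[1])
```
[4.0, 3.0]
True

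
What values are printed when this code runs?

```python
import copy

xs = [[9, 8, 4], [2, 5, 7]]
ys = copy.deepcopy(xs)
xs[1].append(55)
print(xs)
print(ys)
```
[[9, 8, 4], [2, 5, 7, 55]]
[[9, 8, 4], [2, 5, 7]]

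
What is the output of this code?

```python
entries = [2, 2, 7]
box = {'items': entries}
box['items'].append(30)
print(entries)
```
[2, 2, 7, 30]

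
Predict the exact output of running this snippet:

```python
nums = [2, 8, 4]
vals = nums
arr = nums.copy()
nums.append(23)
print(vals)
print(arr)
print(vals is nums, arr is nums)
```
[2, 8, 4, 23]
[2, 8, 4]
True False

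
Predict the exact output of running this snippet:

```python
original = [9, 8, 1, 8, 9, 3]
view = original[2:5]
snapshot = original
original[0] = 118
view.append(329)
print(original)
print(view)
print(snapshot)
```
[118, 8, 1, 8, 9, 3]
[1, 8, 9, 329]
[118, 8, 1, 8, 9, 3]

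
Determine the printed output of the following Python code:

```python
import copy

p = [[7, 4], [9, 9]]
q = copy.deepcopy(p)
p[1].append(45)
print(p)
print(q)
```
[[7, 4], [9, 9, 45]]
[[7, 4], [9, 9]]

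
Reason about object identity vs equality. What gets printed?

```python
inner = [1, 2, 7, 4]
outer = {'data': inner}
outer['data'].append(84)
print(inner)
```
[1, 2, 7, 4, 84]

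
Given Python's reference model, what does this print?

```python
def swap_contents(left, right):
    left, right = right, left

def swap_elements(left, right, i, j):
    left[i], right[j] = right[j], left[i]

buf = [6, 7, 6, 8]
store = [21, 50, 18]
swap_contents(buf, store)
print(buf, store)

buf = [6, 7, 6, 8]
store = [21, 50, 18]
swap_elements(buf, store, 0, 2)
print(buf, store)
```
[6, 7, 6, 8] [21, 50, 18]
[18, 7, 6, 8] [21, 50, 6]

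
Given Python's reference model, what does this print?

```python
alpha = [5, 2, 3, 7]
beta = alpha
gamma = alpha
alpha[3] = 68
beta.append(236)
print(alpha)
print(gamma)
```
[5, 2, 3, 68, 236]
[5, 2, 3, 68, 236]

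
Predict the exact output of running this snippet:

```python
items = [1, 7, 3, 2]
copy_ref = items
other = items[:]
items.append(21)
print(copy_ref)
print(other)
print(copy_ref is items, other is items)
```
[1, 7, 3, 2, 21]
[1, 7, 3, 2]
True False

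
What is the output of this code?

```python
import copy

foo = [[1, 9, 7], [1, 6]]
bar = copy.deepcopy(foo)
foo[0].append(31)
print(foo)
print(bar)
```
[[1, 9, 7, 31], [1, 6]]
[[1, 9, 7], [1, 6]]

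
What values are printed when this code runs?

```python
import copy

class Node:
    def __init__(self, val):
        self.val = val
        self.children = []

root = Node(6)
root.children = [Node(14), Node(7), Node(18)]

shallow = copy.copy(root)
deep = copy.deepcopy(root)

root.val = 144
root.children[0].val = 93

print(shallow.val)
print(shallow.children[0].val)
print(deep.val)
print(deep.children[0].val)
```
6
93
6
14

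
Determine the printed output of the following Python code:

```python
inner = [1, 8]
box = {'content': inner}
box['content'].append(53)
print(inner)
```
[1, 8, 53]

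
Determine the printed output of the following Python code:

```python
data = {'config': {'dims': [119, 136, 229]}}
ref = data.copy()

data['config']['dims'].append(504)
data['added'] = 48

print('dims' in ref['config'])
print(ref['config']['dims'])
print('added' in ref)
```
True
[119, 136, 229, 504]
False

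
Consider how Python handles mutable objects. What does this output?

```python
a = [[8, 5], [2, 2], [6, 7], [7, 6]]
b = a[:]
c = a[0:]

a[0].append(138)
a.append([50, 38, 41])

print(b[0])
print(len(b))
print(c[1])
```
[8, 5, 138]
4
[2, 2]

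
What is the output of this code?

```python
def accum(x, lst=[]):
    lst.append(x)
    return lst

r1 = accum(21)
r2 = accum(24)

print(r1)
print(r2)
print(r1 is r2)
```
[21, 24]
[21, 24]
True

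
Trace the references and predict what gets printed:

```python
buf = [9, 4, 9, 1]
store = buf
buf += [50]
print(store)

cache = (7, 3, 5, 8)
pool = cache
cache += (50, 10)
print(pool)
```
[9, 4, 9, 1, 50]
(7, 3, 5, 8)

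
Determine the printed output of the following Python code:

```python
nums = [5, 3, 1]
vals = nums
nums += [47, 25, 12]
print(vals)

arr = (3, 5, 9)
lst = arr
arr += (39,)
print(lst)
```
[5, 3, 1, 47, 25, 12]
(3, 5, 9)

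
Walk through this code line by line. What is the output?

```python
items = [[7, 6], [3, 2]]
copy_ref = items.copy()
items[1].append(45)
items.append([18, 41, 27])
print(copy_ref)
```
[[7, 6], [3, 2, 45]]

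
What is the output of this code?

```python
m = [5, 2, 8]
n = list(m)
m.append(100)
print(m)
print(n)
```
[5, 2, 8, 100]
[5, 2, 8]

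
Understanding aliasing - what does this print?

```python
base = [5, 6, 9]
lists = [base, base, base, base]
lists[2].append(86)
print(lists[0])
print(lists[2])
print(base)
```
[5, 6, 9, 86]
[5, 6, 9, 86]
[5, 6, 9, 86]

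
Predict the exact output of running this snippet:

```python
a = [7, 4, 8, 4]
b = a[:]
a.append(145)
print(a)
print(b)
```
[7, 4, 8, 4, 145]
[7, 4, 8, 4]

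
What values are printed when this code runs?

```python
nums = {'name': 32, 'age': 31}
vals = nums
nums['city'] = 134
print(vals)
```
{'name': 32, 'age': 31, 'city': 134}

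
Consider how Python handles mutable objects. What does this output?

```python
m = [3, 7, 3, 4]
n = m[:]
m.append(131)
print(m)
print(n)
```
[3, 7, 3, 4, 131]
[3, 7, 3, 4]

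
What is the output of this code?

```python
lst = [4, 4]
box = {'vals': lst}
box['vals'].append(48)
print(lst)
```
[4, 4, 48]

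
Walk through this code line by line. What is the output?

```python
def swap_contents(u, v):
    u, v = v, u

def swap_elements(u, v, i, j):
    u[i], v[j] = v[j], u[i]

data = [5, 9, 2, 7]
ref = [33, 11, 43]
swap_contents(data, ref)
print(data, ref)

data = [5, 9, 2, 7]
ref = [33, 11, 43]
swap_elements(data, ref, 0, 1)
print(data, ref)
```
[5, 9, 2, 7] [33, 11, 43]
[11, 9, 2, 7] [33, 5, 43]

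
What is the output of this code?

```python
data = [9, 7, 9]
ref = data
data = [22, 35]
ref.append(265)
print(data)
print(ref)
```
[22, 35]
[9, 7, 9, 265]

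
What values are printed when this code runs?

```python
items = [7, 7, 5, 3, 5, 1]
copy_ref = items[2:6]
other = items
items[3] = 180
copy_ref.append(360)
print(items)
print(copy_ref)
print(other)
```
[7, 7, 5, 180, 5, 1]
[5, 3, 5, 1, 360]
[7, 7, 5, 180, 5, 1]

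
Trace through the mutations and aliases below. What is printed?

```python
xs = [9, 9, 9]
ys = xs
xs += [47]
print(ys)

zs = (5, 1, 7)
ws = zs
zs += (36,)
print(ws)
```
[9, 9, 9, 47]
(5, 1, 7)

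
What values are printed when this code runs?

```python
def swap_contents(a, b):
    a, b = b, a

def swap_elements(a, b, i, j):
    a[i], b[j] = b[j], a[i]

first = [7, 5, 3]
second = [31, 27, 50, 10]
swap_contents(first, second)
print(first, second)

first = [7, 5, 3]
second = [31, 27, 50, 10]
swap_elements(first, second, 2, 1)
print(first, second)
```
[7, 5, 3] [31, 27, 50, 10]
[7, 5, 27] [31, 3, 50, 10]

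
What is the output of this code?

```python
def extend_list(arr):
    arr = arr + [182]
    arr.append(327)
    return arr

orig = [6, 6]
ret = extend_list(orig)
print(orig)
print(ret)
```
[6, 6]
[6, 6, 182, 327]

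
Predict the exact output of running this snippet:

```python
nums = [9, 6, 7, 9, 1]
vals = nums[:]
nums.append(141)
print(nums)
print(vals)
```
[9, 6, 7, 9, 1, 141]
[9, 6, 7, 9, 1]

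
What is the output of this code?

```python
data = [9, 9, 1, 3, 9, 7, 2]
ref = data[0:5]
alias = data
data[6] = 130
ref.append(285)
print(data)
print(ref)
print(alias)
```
[9, 9, 1, 3, 9, 7, 130]
[9, 9, 1, 3, 9, 285]
[9, 9, 1, 3, 9, 7, 130]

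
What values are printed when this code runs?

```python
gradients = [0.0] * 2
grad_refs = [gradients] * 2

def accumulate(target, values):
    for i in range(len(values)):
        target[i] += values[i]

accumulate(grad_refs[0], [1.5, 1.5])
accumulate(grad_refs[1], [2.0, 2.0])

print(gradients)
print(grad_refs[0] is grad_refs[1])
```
[3.5, 3.5]
True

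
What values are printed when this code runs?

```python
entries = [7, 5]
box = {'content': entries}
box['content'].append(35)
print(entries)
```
[7, 5, 35]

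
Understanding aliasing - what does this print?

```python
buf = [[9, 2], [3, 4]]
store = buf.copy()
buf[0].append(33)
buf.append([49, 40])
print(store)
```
[[9, 2, 33], [3, 4]]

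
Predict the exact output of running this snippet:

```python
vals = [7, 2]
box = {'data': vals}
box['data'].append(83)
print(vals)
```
[7, 2, 83]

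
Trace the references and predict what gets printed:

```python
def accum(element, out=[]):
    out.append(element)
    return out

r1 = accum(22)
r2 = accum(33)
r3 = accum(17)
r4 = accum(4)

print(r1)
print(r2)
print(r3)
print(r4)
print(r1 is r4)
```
[22, 33, 17, 4]
[22, 33, 17, 4]
[22, 33, 17, 4]
[22, 33, 17, 4]
True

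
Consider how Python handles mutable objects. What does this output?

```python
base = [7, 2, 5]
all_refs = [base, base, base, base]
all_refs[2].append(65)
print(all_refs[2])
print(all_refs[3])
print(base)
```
[7, 2, 5, 65]
[7, 2, 5, 65]
[7, 2, 5, 65]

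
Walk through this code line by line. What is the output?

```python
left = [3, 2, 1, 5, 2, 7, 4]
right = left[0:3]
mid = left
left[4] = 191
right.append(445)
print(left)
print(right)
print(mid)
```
[3, 2, 1, 5, 191, 7, 4]
[3, 2, 1, 445]
[3, 2, 1, 5, 191, 7, 4]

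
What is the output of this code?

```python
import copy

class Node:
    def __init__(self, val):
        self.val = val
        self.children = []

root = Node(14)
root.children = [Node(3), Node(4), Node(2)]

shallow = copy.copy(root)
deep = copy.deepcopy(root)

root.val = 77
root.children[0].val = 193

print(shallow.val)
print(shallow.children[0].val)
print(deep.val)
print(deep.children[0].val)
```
14
193
14
3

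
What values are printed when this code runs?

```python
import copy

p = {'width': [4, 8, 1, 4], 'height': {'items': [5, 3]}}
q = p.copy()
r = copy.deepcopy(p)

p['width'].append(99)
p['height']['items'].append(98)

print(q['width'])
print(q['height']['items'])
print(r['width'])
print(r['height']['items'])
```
[4, 8, 1, 4, 99]
[5, 3, 98]
[4, 8, 1, 4]
[5, 3]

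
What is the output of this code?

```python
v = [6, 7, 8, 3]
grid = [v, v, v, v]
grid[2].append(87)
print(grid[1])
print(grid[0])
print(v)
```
[6, 7, 8, 3, 87]
[6, 7, 8, 3, 87]
[6, 7, 8, 3, 87]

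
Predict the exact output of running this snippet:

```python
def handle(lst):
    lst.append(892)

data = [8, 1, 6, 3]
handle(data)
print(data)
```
[8, 1, 6, 3, 892]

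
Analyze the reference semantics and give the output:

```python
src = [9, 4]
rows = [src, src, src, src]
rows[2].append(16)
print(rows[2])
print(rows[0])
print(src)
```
[9, 4, 16]
[9, 4, 16]
[9, 4, 16]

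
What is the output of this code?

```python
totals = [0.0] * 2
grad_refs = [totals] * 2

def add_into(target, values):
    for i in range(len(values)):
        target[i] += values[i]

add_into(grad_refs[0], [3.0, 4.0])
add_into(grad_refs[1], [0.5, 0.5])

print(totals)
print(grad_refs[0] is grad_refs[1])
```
[3.5, 4.5]
True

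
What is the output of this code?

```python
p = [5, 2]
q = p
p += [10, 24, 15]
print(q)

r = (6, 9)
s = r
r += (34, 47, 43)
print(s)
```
[5, 2, 10, 24, 15]
(6, 9)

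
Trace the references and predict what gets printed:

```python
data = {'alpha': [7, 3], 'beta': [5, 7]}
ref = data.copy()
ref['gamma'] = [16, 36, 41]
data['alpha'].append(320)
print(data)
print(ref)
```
{'alpha': [7, 3, 320], 'beta': [5, 7]}
{'alpha': [7, 3, 320], 'beta': [5, 7], 'gamma': [16, 36, 41]}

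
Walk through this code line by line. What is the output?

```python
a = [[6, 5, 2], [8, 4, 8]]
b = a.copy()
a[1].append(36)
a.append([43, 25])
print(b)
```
[[6, 5, 2], [8, 4, 8, 36]]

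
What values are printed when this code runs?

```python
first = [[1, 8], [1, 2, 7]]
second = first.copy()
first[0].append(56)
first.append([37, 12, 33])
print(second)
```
[[1, 8, 56], [1, 2, 7]]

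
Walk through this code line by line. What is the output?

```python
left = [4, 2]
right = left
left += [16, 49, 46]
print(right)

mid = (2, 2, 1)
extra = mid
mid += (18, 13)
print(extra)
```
[4, 2, 16, 49, 46]
(2, 2, 1)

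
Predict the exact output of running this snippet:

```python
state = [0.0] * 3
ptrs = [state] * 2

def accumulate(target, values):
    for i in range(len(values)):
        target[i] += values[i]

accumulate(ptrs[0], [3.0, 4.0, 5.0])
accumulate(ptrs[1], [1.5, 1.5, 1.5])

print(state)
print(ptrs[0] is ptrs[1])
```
[4.5, 5.5, 6.5]
True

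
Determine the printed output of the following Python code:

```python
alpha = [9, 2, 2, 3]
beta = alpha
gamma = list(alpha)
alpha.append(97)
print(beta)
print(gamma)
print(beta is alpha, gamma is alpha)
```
[9, 2, 2, 3, 97]
[9, 2, 2, 3]
True False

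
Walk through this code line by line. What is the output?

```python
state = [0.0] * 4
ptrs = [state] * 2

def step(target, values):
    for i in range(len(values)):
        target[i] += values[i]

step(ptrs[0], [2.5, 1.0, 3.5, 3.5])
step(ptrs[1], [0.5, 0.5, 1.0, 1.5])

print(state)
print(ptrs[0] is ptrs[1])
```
[3.0, 1.5, 4.5, 5.0]
True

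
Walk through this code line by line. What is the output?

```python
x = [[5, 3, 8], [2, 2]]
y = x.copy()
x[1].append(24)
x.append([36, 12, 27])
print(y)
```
[[5, 3, 8], [2, 2, 24]]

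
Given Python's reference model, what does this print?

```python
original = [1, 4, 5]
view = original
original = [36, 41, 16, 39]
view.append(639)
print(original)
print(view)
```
[36, 41, 16, 39]
[1, 4, 5, 639]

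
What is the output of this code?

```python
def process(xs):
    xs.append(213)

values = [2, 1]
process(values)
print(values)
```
[2, 1, 213]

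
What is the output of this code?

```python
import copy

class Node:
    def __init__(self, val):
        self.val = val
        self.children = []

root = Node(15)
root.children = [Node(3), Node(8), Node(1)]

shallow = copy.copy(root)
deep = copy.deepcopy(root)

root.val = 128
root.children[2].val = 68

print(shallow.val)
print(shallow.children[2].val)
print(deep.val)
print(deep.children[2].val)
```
15
68
15
1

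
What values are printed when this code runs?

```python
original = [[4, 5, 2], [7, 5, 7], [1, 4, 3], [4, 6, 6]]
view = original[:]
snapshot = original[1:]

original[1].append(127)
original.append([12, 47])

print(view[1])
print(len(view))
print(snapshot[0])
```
[7, 5, 7, 127]
4
[7, 5, 7, 127]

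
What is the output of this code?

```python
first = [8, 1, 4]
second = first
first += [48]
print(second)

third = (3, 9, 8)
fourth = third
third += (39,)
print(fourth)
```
[8, 1, 4, 48]
(3, 9, 8)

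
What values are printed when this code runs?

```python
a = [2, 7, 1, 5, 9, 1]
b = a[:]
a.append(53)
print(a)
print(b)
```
[2, 7, 1, 5, 9, 1, 53]
[2, 7, 1, 5, 9, 1]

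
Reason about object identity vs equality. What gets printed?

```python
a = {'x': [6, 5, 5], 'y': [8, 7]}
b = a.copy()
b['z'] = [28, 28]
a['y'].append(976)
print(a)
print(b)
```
{'x': [6, 5, 5], 'y': [8, 7, 976]}
{'x': [6, 5, 5], 'y': [8, 7, 976], 'z': [28, 28]}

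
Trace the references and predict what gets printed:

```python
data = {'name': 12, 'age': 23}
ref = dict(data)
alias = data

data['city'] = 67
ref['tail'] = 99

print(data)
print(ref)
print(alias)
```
{'name': 12, 'age': 23, 'city': 67}
{'name': 12, 'age': 23, 'tail': 99}
{'name': 12, 'age': 23, 'city': 67}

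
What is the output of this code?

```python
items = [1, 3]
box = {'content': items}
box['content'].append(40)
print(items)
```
[1, 3, 40]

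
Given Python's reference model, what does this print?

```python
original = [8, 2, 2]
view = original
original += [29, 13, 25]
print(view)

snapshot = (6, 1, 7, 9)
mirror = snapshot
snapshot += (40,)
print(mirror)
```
[8, 2, 2, 29, 13, 25]
(6, 1, 7, 9)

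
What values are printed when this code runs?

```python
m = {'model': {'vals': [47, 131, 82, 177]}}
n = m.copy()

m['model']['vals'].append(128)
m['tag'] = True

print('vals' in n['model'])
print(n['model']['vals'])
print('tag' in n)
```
True
[47, 131, 82, 177, 128]
False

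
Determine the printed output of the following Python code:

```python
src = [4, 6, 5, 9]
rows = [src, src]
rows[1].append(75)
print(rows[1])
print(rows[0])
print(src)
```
[4, 6, 5, 9, 75]
[4, 6, 5, 9, 75]
[4, 6, 5, 9, 75]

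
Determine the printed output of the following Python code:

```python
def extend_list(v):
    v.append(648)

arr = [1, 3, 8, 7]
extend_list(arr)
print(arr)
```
[1, 3, 8, 7, 648]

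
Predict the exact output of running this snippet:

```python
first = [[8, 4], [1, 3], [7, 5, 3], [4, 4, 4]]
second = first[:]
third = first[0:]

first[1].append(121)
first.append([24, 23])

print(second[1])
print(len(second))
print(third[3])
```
[1, 3, 121]
4
[4, 4, 4]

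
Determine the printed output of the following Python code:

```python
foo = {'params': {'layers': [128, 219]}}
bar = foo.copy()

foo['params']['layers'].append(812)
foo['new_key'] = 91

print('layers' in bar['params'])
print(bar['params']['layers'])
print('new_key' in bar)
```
True
[128, 219, 812]
False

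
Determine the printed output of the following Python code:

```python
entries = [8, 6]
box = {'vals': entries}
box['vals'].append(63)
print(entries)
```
[8, 6, 63]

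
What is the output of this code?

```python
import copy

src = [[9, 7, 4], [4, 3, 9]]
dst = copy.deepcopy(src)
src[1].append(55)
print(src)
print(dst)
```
[[9, 7, 4], [4, 3, 9, 55]]
[[9, 7, 4], [4, 3, 9]]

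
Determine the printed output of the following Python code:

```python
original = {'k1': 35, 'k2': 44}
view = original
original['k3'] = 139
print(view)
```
{'k1': 35, 'k2': 44, 'k3': 139}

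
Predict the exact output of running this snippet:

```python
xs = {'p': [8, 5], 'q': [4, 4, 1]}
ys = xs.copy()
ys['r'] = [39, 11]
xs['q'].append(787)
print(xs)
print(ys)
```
{'p': [8, 5], 'q': [4, 4, 1, 787]}
{'p': [8, 5], 'q': [4, 4, 1, 787], 'r': [39, 11]}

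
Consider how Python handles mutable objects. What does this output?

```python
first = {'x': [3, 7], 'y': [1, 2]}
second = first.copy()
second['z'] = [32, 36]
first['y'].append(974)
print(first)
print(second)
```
{'x': [3, 7], 'y': [1, 2, 974]}
{'x': [3, 7], 'y': [1, 2, 974], 'z': [32, 36]}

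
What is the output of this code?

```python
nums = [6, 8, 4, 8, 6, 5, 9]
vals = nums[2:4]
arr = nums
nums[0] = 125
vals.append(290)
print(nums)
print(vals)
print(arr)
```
[125, 8, 4, 8, 6, 5, 9]
[4, 8, 290]
[125, 8, 4, 8, 6, 5, 9]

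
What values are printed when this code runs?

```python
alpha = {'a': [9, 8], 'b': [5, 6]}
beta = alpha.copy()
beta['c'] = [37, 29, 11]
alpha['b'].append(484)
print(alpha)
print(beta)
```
{'a': [9, 8], 'b': [5, 6, 484]}
{'a': [9, 8], 'b': [5, 6, 484], 'c': [37, 29, 11]}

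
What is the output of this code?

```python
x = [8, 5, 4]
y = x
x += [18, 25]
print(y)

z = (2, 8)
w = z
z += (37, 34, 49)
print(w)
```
[8, 5, 4, 18, 25]
(2, 8)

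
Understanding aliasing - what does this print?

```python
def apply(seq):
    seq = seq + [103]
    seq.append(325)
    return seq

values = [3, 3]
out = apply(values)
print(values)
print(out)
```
[3, 3]
[3, 3, 103, 325]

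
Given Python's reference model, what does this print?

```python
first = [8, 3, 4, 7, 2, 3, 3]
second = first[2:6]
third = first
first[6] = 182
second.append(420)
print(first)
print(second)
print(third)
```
[8, 3, 4, 7, 2, 3, 182]
[4, 7, 2, 3, 420]
[8, 3, 4, 7, 2, 3, 182]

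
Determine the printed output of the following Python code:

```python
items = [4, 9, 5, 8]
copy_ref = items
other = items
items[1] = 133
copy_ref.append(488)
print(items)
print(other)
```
[4, 133, 5, 8, 488]
[4, 133, 5, 8, 488]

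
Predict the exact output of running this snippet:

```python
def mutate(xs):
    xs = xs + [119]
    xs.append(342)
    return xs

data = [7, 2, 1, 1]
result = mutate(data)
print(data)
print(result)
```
[7, 2, 1, 1]
[7, 2, 1, 1, 119, 342]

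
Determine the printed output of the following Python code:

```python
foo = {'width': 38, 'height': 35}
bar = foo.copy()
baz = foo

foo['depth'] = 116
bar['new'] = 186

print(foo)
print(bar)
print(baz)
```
{'width': 38, 'height': 35, 'depth': 116}
{'width': 38, 'height': 35, 'new': 186}
{'width': 38, 'height': 35, 'depth': 116}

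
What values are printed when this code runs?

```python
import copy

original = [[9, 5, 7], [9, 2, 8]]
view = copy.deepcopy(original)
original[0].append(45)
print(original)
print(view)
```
[[9, 5, 7, 45], [9, 2, 8]]
[[9, 5, 7], [9, 2, 8]]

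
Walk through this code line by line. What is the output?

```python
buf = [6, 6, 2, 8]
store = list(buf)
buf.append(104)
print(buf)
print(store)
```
[6, 6, 2, 8, 104]
[6, 6, 2, 8]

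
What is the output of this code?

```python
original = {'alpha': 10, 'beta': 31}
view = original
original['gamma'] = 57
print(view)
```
{'alpha': 10, 'beta': 31, 'gamma': 57}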